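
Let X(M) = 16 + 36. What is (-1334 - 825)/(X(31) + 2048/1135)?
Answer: -2450465/61068 ≈ -40.127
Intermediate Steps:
X(M) = 52
(-1334 - 825)/(X(31) + 2048/1135) = (-1334 - 825)/(52 + 2048/1135) = -2159/(52 + 2048*(1/1135)) = -2159/(52 + 2048/1135) = -2159/61068/1135 = -2159*1135/61068 = -2450465/61068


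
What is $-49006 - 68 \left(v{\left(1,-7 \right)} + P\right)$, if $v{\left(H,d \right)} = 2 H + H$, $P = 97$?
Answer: $-55806$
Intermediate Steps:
$v{\left(H,d \right)} = 3 H$
$-49006 - 68 \left(v{\left(1,-7 \right)} + P\right) = -49006 - 68 \left(3 \cdot 1 + 97\right) = -49006 - 68 \left(3 + 97\right) = -49006 - 68 \cdot 100 = -49006 - 6800 = -55806$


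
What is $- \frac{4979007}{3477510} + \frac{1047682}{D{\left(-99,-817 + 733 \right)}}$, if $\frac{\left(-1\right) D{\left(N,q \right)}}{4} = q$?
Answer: $\frac{101156991263}{32456760} \approx 3116.7$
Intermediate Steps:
$D{\left(N,q \right)} = - 4 q$
$- \frac{4979007}{3477510} + \frac{1047682}{D{\left(-99,-817 + 733 \right)}} = - \frac{4979007}{3477510} + \frac{1047682}{\left(-4\right) \left(-817 + 733\right)} = \left(-4979007\right) \frac{1}{3477510} + \frac{1047682}{\left(-4\right) \left(-84\right)} = - \frac{553223}{386390} + \frac{1047682}{336} = - \frac{553223}{386390} + 1047682 \cdot \frac{1}{336} = - \frac{553223}{386390} + \frac{523841}{168} = \frac{101156991263}{32456760}$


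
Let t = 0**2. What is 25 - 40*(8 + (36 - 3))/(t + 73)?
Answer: 185/73 ≈ 2.5342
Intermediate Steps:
t = 0
25 - 40*(8 + (36 - 3))/(t + 73) = 25 - 40*(8 + (36 - 3))/(0 + 73) = 25 - 40*(8 + 33)/73 = 25 - 1640/73 = 185/73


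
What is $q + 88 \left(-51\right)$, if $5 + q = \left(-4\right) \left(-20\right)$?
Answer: $-4413$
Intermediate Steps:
$q = 75$ ($q = -5 - -80 = -5 + 80 = 75$)
$q + 88 \left(-51\right) = 75 + 88 \left(-51\right) = 75 - 4488 = -4413$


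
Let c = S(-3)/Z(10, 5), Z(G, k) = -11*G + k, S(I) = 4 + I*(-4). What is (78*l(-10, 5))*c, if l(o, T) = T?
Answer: -416/7 ≈ -59.429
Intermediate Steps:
S(I) = 4 - 4*I
Z(G, k) = k - 11*G
c = -16/105 (c = (4 - 4*(-3))/(5 - 11*10) = (4 + 12)/(5 - 110) = 16/(-105) = 16*(-1/105) = -16/105 ≈ -0.15238)
(78*l(-10, 5))*c = (78*5)*(-16/105) = 390*(-16/105) = -416/7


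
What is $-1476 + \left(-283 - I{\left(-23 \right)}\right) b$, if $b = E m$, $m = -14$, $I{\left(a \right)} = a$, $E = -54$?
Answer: $-198036$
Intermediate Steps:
$b = 756$ ($b = \left(-54\right) \left(-14\right) = 756$)
$-1476 + \left(-283 - I{\left(-23 \right)}\right) b = -1476 + \left(-283 - -23\right) 756 = -1476 + \left(-283 + 23\right) 756 = -1476 - 196560 = -198036$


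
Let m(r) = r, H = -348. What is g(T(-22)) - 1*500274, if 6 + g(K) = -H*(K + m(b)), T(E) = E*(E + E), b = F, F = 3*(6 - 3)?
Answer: -160284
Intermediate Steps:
F = 9 (F = 3*3 = 9)
b = 9
T(E) = 2*E² (T(E) = E*(2*E) = 2*E²)
g(K) = 3126 + 348*K (g(K) = -6 - (-348)*(K + 9) = -6 - (-348)*(9 + K) = -6 - (-3132 - 348*K) = -6 + (3132 + 348*K) = 3126 + 348*K)
g(T(-22)) - 1*500274 = (3126 + 348*(2*(-22)²)) - 1*500274 = (3126 + 348*(2*484)) - 500274 = (3126 + 348*968) - 500274 = (3126 + 336864) - 500274 = 339990 - 500274 = -160284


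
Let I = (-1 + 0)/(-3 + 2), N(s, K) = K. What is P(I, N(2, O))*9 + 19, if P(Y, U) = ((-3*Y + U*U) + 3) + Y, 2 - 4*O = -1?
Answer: 529/16 ≈ 33.063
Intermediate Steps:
O = 3/4 (O = 1/2 - 1/4*(-1) = 1/2 + 1/4 = 3/4 ≈ 0.75000)
I = 1 (I = -1/(-1) = -1*(-1) = 1)
P(Y, U) = 3 + U**2 - 2*Y (P(Y, U) = ((-3*Y + U**2) + 3) + Y = ((U**2 - 3*Y) + 3) + Y = (3 + U**2 - 3*Y) + Y = 3 + U**2 - 2*Y)
P(I, N(2, O))*9 + 19 = (3 + (3/4)**2 - 2*1)*9 + 19 = (3 + 9/16 - 2)*9 + 19 = (25/16)*9 + 19 = 225/16 + 19 = 529/16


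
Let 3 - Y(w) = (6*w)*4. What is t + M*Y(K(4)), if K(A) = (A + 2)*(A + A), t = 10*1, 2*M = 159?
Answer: -182671/2 ≈ -91336.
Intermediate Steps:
M = 159/2 (M = (½)*159 = 159/2 ≈ 79.500)
t = 10
K(A) = 2*A*(2 + A) (K(A) = (2 + A)*(2*A) = 2*A*(2 + A))
Y(w) = 3 - 24*w (Y(w) = 3 - 6*w*4 = 3 - 24*w)
t + M*Y(K(4)) = 10 + 159*(3 - 48*4*(2 + 4))/2 = 10 + 159*(3 - 48*4*6)/2 = 10 + 159*(3 - 24*48)/2 = 10 + 159*(3 - 1152)/2 = 10 + (159/2)*(-1149) = 10 - 182691/2 = -182671/2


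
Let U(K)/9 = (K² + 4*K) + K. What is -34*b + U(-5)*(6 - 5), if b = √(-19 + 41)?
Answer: -34*√22 ≈ -159.47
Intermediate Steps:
U(K) = 9*K² + 45*K (U(K) = 9*((K² + 4*K) + K) = 9*(K² + 5*K) = 9*K² + 45*K)
b = √22 ≈ 4.6904
-34*b + U(-5)*(6 - 5) = -34*√22 + (9*(-5)*(5 - 5))*(6 - 5) = -34*√22 + (9*(-5)*0)*1 = -34*√22 + 0*1 = -34*√22 + 0 = -34*√22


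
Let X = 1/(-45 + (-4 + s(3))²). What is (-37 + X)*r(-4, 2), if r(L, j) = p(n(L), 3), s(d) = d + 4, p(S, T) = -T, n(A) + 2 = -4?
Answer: 1333/12 ≈ 111.08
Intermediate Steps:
n(A) = -6 (n(A) = -2 - 4 = -6)
s(d) = 4 + d
r(L, j) = -3 (r(L, j) = -1*3 = -3)
X = -1/36 (X = 1/(-45 + (-4 + (4 + 3))²) = 1/(-45 + (-4 + 7)²) = 1/(-45 + 3²) = 1/(-45 + 9) = 1/(-36) = -1/36 ≈ -0.027778)
(-37 + X)*r(-4, 2) = (-37 - 1/36)*(-3) = -1333/36*(-3) = 1333/12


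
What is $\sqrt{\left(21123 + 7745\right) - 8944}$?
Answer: $2 \sqrt{4981} \approx 141.15$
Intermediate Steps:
$\sqrt{\left(21123 + 7745\right) - 8944} = \sqrt{28868 - 8944} = \sqrt{19924} = 2 \sqrt{4981}$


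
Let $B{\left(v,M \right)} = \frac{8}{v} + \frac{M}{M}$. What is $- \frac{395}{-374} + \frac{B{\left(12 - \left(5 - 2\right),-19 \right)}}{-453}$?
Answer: $\frac{1604057}{1524798} \approx 1.052$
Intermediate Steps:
$B{\left(v,M \right)} = 1 + \frac{8}{v}$ ($B{\left(v,M \right)} = \frac{8}{v} + 1 = 1 + \frac{8}{v}$)
$- \frac{395}{-374} + \frac{B{\left(12 - \left(5 - 2\right),-19 \right)}}{-453} = - \frac{395}{-374} + \frac{\frac{1}{12 - \left(5 - 2\right)} \left(8 + \left(12 - \left(5 - 2\right)\right)\right)}{-453} = \left(-395\right) \left(- \frac{1}{374}\right) + \frac{8 + \left(12 - 3\right)}{12 - 3} \left(- \frac{1}{453}\right) = \frac{395}{374} + \frac{8 + \left(12 - 3\right)}{12 - 3} \left(- \frac{1}{453}\right) = \frac{395}{374} + \frac{8 + 9}{9} \left(- \frac{1}{453}\right) = \frac{395}{374} + \frac{1}{9} \cdot 17 \left(- \frac{1}{453}\right) = \frac{395}{374} + \frac{17}{9} \left(- \frac{1}{453}\right) = \frac{395}{374} - \frac{17}{4077} = \frac{1604057}{1524798}$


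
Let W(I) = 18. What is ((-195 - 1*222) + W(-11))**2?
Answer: 159201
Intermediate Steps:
((-195 - 1*222) + W(-11))**2 = ((-195 - 1*222) + 18)**2 = ((-195 - 222) + 18)**2 = (-417 + 18)**2 = (-399)**2 = 159201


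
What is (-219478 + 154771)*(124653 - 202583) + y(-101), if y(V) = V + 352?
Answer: 5042616761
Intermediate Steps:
y(V) = 352 + V
(-219478 + 154771)*(124653 - 202583) + y(-101) = (-219478 + 154771)*(124653 - 202583) + (352 - 101) = -64707*(-77930) + 251 = 5042616510 + 251 = 5042616761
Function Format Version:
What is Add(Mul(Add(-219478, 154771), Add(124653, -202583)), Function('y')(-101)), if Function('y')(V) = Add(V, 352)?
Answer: 5042616761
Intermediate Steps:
Function('y')(V) = Add(352, V)
Add(Mul(Add(-219478, 154771), Add(124653, -202583)), Function('y')(-101)) = Add(Mul(Add(-219478, 154771), Add(124653, -202583)), Add(352, -101)) = Add(Mul(-64707, -77930), 251) = Add(5042616510, 251) = 5042616761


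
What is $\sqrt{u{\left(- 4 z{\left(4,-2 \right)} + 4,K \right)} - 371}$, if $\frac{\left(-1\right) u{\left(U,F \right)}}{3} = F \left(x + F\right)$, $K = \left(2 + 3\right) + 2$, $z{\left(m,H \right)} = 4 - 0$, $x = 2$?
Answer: $4 i \sqrt{35} \approx 23.664 i$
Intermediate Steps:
$z{\left(m,H \right)} = 4$ ($z{\left(m,H \right)} = 4 + 0 = 4$)
$K = 7$ ($K = 5 + 2 = 7$)
$u{\left(U,F \right)} = - 3 F \left(2 + F\right)$
$\sqrt{u{\left(- 4 z{\left(4,-2 \right)} + 4,K \right)} - 371} = \sqrt{\left(-3\right) 7 \left(2 + 7\right) - 371} = \sqrt{\left(-3\right) 7 \cdot 9 - 371} = \sqrt{-189 - 371} = \sqrt{-560} = 4 i \sqrt{35}$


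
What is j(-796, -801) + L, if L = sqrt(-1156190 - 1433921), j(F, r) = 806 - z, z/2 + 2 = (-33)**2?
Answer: -1368 + I*sqrt(2590111) ≈ -1368.0 + 1609.4*I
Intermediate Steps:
z = 2174 (z = -4 + 2*(-33)**2 = -4 + 2*1089 = -4 + 2178 = 2174)
j(F, r) = -1368 (j(F, r) = 806 - 1*2174 = 806 - 2174 = -1368)
L = I*sqrt(2590111) (L = sqrt(-2590111) = I*sqrt(2590111) ≈ 1609.4*I)
j(-796, -801) + L = -1368 + I*sqrt(2590111)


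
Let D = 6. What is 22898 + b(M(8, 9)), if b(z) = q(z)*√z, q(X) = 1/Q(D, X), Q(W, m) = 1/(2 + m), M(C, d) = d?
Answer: 22931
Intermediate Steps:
q(X) = 2 + X (q(X) = 1/(1/(2 + X)) = 2 + X)
b(z) = √z*(2 + z) (b(z) = (2 + z)*√z = √z*(2 + z))
22898 + b(M(8, 9)) = 22898 + √9*(2 + 9) = 22898 + 3*11 = 22898 + 33 = 22931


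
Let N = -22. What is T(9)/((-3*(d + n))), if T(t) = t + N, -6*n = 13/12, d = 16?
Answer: 312/1139 ≈ 0.27392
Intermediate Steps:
n = -13/72 (n = -13/(6*12) = -1/6*13/12 = -13/72 ≈ -0.18056)
T(t) = -22 + t (T(t) = t - 22 = -22 + t)
T(9)/((-3*(d + n))) = (-22 + 9)/((-3*(16 - 13/72))) = -13/((-3*1139/72)) = -13/(-1139/24) = -13*(-24/1139) = 312/1139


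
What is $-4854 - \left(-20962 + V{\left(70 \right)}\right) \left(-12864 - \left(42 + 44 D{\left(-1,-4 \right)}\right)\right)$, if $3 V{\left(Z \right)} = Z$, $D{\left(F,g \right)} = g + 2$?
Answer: $- \frac{805190050}{3} \approx -2.684 \cdot 10^{8}$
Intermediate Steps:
$D{\left(F,g \right)} = 2 + g$
$V{\left(Z \right)} = \frac{Z}{3}$
$-4854 - \left(-20962 + V{\left(70 \right)}\right) \left(-12864 - \left(42 + 44 D{\left(-1,-4 \right)}\right)\right) = -4854 - \left(-20962 + \frac{1}{3} \cdot 70\right) \left(-12864 - \left(42 + 44 \left(2 - 4\right)\right)\right) = -4854 - \left(-20962 + \frac{70}{3}\right) \left(-12864 - -46\right) = -4854 - - \frac{62816 \left(-12864 + \left(-42 + 88\right)\right)}{3} = -4854 - - \frac{62816 \left(-12864 + 46\right)}{3} = -4854 - \left(- \frac{62816}{3}\right) \left(-12818\right) = -4854 - \frac{805175488}{3} = - \frac{805190050}{3}$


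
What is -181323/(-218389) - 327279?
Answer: -71473952208/218389 ≈ -3.2728e+5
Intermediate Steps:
-181323/(-218389) - 327279 = -181323*(-1/218389) - 327279 = 181323/218389 - 327279 = -71473952208/218389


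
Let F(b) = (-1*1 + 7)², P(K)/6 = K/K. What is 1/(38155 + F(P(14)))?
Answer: 1/38191 ≈ 2.6184e-5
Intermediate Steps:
P(K) = 6 (P(K) = 6*(K/K) = 6*1 = 6)
F(b) = 36 (F(b) = (-1 + 7)² = 6² = 36)
1/(38155 + F(P(14))) = 1/(38155 + 36) = 1/38191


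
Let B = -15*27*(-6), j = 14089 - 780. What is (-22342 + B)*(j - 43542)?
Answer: 601999496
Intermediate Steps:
j = 13309
B = 2430 (B = -405*(-6) = 2430)
(-22342 + B)*(j - 43542) = (-22342 + 2430)*(13309 - 43542) = -19912*(-30233) = 601999496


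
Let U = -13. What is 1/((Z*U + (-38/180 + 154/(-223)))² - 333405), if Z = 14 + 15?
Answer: -402804900/76772724631331 ≈ -5.2467e-6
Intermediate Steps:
Z = 29
1/((Z*U + (-38/180 + 154/(-223)))² - 333405) = 1/((29*(-13) + (-38/180 + 154/(-223)))² - 333405) = 1/((-377 + (-38*1/180 + 154*(-1/223)))² - 333405) = 1/((-377 + (-19/90 - 154/223))² - 333405) = 1/((-377 - 18097/20070)² - 333405) = 1/((-7584487/20070)² - 333405) = 1/(57524443053169/402804900 - 333405) = 1/(-76772724631331/402804900) = -402804900/76772724631331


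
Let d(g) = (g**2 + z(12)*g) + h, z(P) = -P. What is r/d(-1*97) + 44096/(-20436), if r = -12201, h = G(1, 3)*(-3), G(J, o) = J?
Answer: -1965479/593430 ≈ -3.3121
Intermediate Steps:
h = -3 (h = 1*(-3) = -3)
d(g) = -3 + g**2 - 12*g (d(g) = (g**2 + (-1*12)*g) - 3 = (g**2 - 12*g) - 3 = -3 + g**2 - 12*g)
r/d(-1*97) + 44096/(-20436) = -12201/(-3 + (-1*97)**2 - (-12)*97) + 44096/(-20436) = -12201/(-3 + (-97)**2 - 12*(-97)) + 44096*(-1/20436) = -12201/(-3 + 9409 + 1164) - 848/393 = -12201/10570 - 848/393 = -12201*1/10570 - 848/393 = -1743/1510 - 848/393 = -1965479/593430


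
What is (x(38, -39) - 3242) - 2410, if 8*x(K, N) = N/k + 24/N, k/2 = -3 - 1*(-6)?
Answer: -1175801/208 ≈ -5652.9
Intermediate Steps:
k = 6 (k = 2*(-3 - 1*(-6)) = 2*(-3 + 6) = 2*3 = 6)
x(K, N) = 3/N + N/48 (x(K, N) = (N/6 + 24/N)/8 = (24/N + N/6)/8 = 3/N + N/48)
(x(38, -39) - 3242) - 2410 = ((3/(-39) + (1/48)*(-39)) - 3242) - 2410 = ((3*(-1/39) - 13/16) - 3242) - 2410 = ((-1/13 - 13/16) - 3242) - 2410 = (-185/208 - 3242) - 2410 = -674521/208 - 2410 = -1175801/208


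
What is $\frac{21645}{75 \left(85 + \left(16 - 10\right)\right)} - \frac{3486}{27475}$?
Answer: $\frac{83649}{27475} \approx 3.0445$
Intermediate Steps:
$\frac{21645}{75 \left(85 + \left(16 - 10\right)\right)} - \frac{3486}{27475} = \frac{21645}{75 \left(85 + \left(16 - 10\right)\right)} - \frac{498}{3925} = \frac{21645}{75 \left(85 + 6\right)} - \frac{498}{3925} = \frac{21645}{75 \cdot 91} - \frac{498}{3925} = \frac{21645}{6825} - \frac{498}{3925} = 21645 \cdot \frac{1}{6825} - \frac{498}{3925} = \frac{111}{35} - \frac{498}{3925} = \frac{83649}{27475}$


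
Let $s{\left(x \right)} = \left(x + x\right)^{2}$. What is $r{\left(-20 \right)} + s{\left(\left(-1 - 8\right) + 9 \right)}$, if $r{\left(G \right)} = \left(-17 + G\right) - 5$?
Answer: $-42$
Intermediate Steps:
$r{\left(G \right)} = -22 + G$
$s{\left(x \right)} = 4 x^{2}$ ($s{\left(x \right)} = \left(2 x\right)^{2} = 4 x^{2}$)
$r{\left(-20 \right)} + s{\left(\left(-1 - 8\right) + 9 \right)} = \left(-22 - 20\right) + 4 \left(\left(-1 - 8\right) + 9\right)^{2} = -42 + 4 \left(-9 + 9\right)^{2} = -42 + 4 \cdot 0^{2} = -42 + 4 \cdot 0 = -42 + 0 = -42$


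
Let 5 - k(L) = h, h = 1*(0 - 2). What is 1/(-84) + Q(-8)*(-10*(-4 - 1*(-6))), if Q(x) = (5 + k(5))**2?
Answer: -241921/84 ≈ -2880.0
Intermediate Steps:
h = -2 (h = 1*(-2) = -2)
k(L) = 7 (k(L) = 5 - 1*(-2) = 5 + 2 = 7)
Q(x) = 144 (Q(x) = (5 + 7)**2 = 12**2 = 144)
1/(-84) + Q(-8)*(-10*(-4 - 1*(-6))) = 1/(-84) + 144*(-10*(-4 - 1*(-6))) = -1/84 + 144*(-10*(-4 + 6)) = -1/84 + 144*(-10*2) = -1/84 + 144*(-20) = -1/84 - 2880 = -241921/84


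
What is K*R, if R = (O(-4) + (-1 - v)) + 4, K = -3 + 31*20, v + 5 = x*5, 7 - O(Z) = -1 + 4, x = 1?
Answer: 4319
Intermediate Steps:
O(Z) = 4 (O(Z) = 7 - (-1 + 4) = 7 - 1*3 = 7 - 3 = 4)
v = 0 (v = -5 + 1*5 = -5 + 5 = 0)
K = 617 (K = -3 + 620 = 617)
R = 7 (R = (4 + (-1 - 1*0)) + 4 = (4 + (-1 + 0)) + 4 = (4 - 1) + 4 = 3 + 4 = 7)
K*R = 617*7 = 4319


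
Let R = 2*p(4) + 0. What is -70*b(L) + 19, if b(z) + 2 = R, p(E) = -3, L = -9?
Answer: 579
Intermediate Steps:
R = -6 (R = 2*(-3) + 0 = -6 + 0 = -6)
b(z) = -8 (b(z) = -2 - 6 = -8)
-70*b(L) + 19 = -70*(-8) + 19 = 560 + 19 = 579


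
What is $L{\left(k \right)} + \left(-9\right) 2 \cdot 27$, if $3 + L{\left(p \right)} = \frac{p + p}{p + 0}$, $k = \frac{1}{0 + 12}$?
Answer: $-487$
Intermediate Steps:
$k = \frac{1}{12} \approx 0.083333$
$L{\left(p \right)} = -1$ ($L{\left(p \right)} = -3 + \frac{p + p}{p + 0} = -3 + \frac{2 p}{p} = -3 + 2 = -1$)
$L{\left(k \right)} + \left(-9\right) 2 \cdot 27 = -1 + \left(-9\right) 2 \cdot 27 = -1 - 486 = -487$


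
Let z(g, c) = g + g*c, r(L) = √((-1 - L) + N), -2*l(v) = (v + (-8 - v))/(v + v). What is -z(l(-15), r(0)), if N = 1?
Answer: 2/15 ≈ 0.13333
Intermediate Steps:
l(v) = 2/v (l(v) = -(v + (-8 - v))/(2*(v + v)) = -(-4)/(2*v) = -(-4)*1/(2*v) = -(-2)/v = 2/v)
r(L) = √(-L) (r(L) = √((-1 - L) + 1) = √(-L))
z(g, c) = g + c*g
-z(l(-15), r(0)) = -2/(-15)*(1 + √(-1*0)) = -2*(-1/15)*(1 + √0) = -(-2)*(1 + 0)/15 = -(-2)/15 = -1*(-2/15) = 2/15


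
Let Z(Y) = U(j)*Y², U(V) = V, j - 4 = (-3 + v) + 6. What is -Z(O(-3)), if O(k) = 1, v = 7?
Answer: -14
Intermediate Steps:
j = 14 (j = 4 + ((-3 + 7) + 6) = 4 + (4 + 6) = 4 + 10 = 14)
Z(Y) = 14*Y²
-Z(O(-3)) = -14*1² = -14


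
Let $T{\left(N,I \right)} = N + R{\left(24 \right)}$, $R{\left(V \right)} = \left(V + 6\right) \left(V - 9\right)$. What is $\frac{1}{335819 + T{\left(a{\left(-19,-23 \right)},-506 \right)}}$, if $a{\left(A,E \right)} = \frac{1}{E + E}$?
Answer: $\frac{46}{15468373} \approx 2.9738 \cdot 10^{-6}$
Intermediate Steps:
$R{\left(V \right)} = \left(-9 + V\right) \left(6 + V\right)$ ($R{\left(V \right)} = \left(6 + V\right) \left(-9 + V\right) = \left(-9 + V\right) \left(6 + V\right)$)
$a{\left(A,E \right)} = \frac{1}{2 E}$
$T{\left(N,I \right)} = 450 + N$ ($T{\left(N,I \right)} = N - \left(126 - 576\right) = N - -450 = N + 450 = 450 + N$)
$\frac{1}{335819 + T{\left(a{\left(-19,-23 \right)},-506 \right)}} = \frac{1}{335819 + \left(450 + \frac{1}{2 \left(-23\right)}\right)} = \frac{1}{335819 + \left(450 + \frac{1}{2} \left(- \frac{1}{23}\right)\right)} = \frac{1}{335819 + \left(450 - \frac{1}{46}\right)} = \frac{1}{335819 + \frac{20699}{46}} = \frac{1}{\frac{15468373}{46}} = \frac{46}{15468373}$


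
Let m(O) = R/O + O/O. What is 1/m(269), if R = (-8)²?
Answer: 269/333 ≈ 0.80781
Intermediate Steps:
R = 64
m(O) = 1 + 64/O (m(O) = 64/O + O/O = 64/O + 1 = 1 + 64/O)
1/m(269) = 1/((64 + 269)/269) = 1/((1/269)*333) = 1/(333/269) = 269/333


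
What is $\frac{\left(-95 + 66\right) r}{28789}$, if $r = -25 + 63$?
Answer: $- \frac{1102}{28789} \approx -0.038279$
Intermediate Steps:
$r = 38$
$\frac{\left(-95 + 66\right) r}{28789} = \frac{\left(-95 + 66\right) 38}{28789} = \left(-29\right) 38 \cdot \frac{1}{28789} = \left(-1102\right) \frac{1}{28789} = - \frac{1102}{28789}$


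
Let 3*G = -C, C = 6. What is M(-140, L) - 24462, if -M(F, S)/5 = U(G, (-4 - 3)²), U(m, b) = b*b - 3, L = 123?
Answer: -36452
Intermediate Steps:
G = -2 (G = (-1*6)/3 = (⅓)*(-6) = -2)
U(m, b) = -3 + b² (U(m, b) = b² - 3 = -3 + b²)
M(F, S) = -11990 (M(F, S) = -5*(-3 + ((-4 - 3)²)²) = -5*(-3 + ((-7)²)²) = -5*(-3 + 49²) = -5*(-3 + 2401) = -5*2398 = -11990)
M(-140, L) - 24462 = -11990 - 24462 = -36452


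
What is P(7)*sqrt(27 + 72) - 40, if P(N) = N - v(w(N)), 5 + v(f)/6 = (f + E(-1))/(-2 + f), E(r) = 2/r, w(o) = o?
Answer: -40 + 93*sqrt(11) ≈ 268.45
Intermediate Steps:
v(f) = -24 (v(f) = -30 + 6*((f + 2/(-1))/(-2 + f)) = -30 + 6*((f + 2*(-1))/(-2 + f)) = -30 + 6*((f - 2)/(-2 + f)) = -30 + 6*((-2 + f)/(-2 + f)) = -30 + 6*1 = -30 + 6 = -24)
P(N) = 24 + N (P(N) = N - 1*(-24) = N + 24 = 24 + N)
P(7)*sqrt(27 + 72) - 40 = (24 + 7)*sqrt(27 + 72) - 40 = 31*sqrt(99) - 40 = 31*(3*sqrt(11)) - 40 = 93*sqrt(11) - 40 = -40 + 93*sqrt(11)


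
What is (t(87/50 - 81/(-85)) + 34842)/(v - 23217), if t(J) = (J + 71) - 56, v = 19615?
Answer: -29630739/3061700 ≈ -9.6779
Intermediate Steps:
t(J) = 15 + J (t(J) = (71 + J) - 56 = 15 + J)
(t(87/50 - 81/(-85)) + 34842)/(v - 23217) = ((15 + (87/50 - 81/(-85))) + 34842)/(19615 - 23217) = ((15 + (87*(1/50) - 81*(-1/85))) + 34842)/(-3602) = ((15 + (87/50 + 81/85)) + 34842)*(-1/3602) = ((15 + 2289/850) + 34842)*(-1/3602) = (15039/850 + 34842)*(-1/3602) = (29630739/850)*(-1/3602) = -29630739/3061700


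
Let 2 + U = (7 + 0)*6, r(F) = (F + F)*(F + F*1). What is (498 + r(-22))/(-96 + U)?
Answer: -1217/28 ≈ -43.464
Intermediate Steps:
r(F) = 4*F**2 (r(F) = (2*F)*(F + F) = (2*F)*(2*F) = 4*F**2)
U = 40 (U = -2 + (7 + 0)*6 = -2 + 7*6 = -2 + 42 = 40)
(498 + r(-22))/(-96 + U) = (498 + 4*(-22)**2)/(-96 + 40) = (498 + 4*484)/(-56) = (498 + 1936)*(-1/56) = 2434*(-1/56) = -1217/28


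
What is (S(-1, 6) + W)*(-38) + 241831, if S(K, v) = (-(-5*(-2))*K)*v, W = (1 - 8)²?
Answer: 237689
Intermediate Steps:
W = 49 (W = (-7)² = 49)
S(K, v) = -10*K*v (S(K, v) = (-10*K)*v = -10*K*v)
(S(-1, 6) + W)*(-38) + 241831 = (-10*(-1)*6 + 49)*(-38) + 241831 = (60 + 49)*(-38) + 241831 = 109*(-38) + 241831 = -4142 + 241831 = 237689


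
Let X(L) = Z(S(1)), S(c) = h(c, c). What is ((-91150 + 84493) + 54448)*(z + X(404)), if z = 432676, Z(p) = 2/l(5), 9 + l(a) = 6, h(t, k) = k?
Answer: 62033960566/3 ≈ 2.0678e+10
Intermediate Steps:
S(c) = c
l(a) = -3 (l(a) = -9 + 6 = -3)
Z(p) = -⅔ (Z(p) = 2/(-3) = 2*(-⅓) = -⅔)
X(L) = -⅔
((-91150 + 84493) + 54448)*(z + X(404)) = ((-91150 + 84493) + 54448)*(432676 - ⅔) = (-6657 + 54448)*(1298026/3) = 47791*(1298026/3) = 62033960566/3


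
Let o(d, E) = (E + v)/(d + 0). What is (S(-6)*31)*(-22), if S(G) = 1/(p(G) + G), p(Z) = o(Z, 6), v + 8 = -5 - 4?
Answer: 4092/25 ≈ 163.68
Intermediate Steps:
v = -17 (v = -8 + (-5 - 4) = -8 - 9 = -17)
o(d, E) = (-17 + E)/d (o(d, E) = (E - 17)/(d + 0) = (-17 + E)/d)
p(Z) = -11/Z (p(Z) = (-17 + 6)/Z = -11/Z)
S(G) = 1/(G - 11/G) (S(G) = 1/(-11/G + G) = 1/(G - 11/G))
(S(-6)*31)*(-22) = (-6/(-11 + (-6)²)*31)*(-22) = (-6/(-11 + 36)*31)*(-22) = (-6/25*31)*(-22) = (-6*1/25*31)*(-22) = -6/25*31*(-22) = -186/25*(-22) = 4092/25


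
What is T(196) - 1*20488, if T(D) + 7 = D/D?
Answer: -20494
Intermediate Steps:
T(D) = -6 (T(D) = -7 + D/D = -7 + 1 = -6)
T(196) - 1*20488 = -6 - 1*20488 = -6 - 20488 = -20494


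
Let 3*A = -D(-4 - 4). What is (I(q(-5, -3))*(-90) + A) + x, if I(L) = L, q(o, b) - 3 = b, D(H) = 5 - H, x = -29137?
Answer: -87424/3 ≈ -29141.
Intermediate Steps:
q(o, b) = 3 + b
A = -13/3 (A = (-(5 - (-4 - 4)))/3 = (-(5 - 1*(-8)))/3 = (-(5 + 8))/3 = (-1*13)/3 = (⅓)*(-13) = -13/3 ≈ -4.3333)
(I(q(-5, -3))*(-90) + A) + x = ((3 - 3)*(-90) - 13/3) - 29137 = (0*(-90) - 13/3) - 29137 = (0 - 13/3) - 29137 = -13/3 - 29137 = -87424/3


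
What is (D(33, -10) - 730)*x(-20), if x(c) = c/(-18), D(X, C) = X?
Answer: -6970/9 ≈ -774.44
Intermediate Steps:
x(c) = -c/18 (x(c) = c*(-1/18) = -c/18)
(D(33, -10) - 730)*x(-20) = (33 - 730)*(-1/18*(-20)) = -697*10/9 = -6970/9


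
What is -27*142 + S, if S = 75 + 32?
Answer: -3727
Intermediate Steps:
S = 107
-27*142 + S = -27*142 + 107 = -3834 + 107 = -3727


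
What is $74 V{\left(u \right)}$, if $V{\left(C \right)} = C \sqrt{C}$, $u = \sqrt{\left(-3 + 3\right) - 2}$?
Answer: $74 \cdot 2^{\frac{3}{4}} i^{\frac{3}{2}} \approx -88.001 + 88.001 i$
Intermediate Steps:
$u = i \sqrt{2}$ ($u = \sqrt{0 - 2} = \sqrt{-2} = i \sqrt{2} \approx 1.4142 i$)
$V{\left(C \right)} = C^{\frac{3}{2}}$
$74 V{\left(u \right)} = 74 \left(i \sqrt{2}\right)^{\frac{3}{2}} = 74 \cdot 2^{\frac{3}{4}} i^{\frac{3}{2}}$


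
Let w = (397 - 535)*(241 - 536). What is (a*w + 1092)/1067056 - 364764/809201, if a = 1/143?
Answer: -27749836375023/61737588931304 ≈ -0.44948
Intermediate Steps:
a = 1/143 ≈ 0.0069930
w = 40710 (w = -138*(-295) = 40710)
(a*w + 1092)/1067056 - 364764/809201 = ((1/143)*40710 + 1092)/1067056 - 364764/809201 = (40710/143 + 1092)*(1/1067056) - 364764*1/809201 = (196866/143)*(1/1067056) - 364764/809201 = 98433/76294504 - 364764/809201 = -27749836375023/61737588931304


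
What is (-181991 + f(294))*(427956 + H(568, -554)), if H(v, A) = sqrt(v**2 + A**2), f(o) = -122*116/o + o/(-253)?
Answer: -965791233228004/12397 - 13540521454*sqrt(157385)/37191 ≈ -7.8050e+10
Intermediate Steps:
f(o) = -14152/o - o/253 (f(o) = -122*116/o + o*(-1/253) = -122*116/o - o/253 = -14152/o - o/253)
H(v, A) = sqrt(A**2 + v**2)
(-181991 + f(294))*(427956 + H(568, -554)) = (-181991 + (-14152/294 - 1/253*294))*(427956 + sqrt((-554)**2 + 568**2)) = (-181991 + (-14152*1/294 - 294/253))*(427956 + sqrt(306916 + 322624)) = (-181991 + (-7076/147 - 294/253))*(427956 + sqrt(629540)) = (-181991 - 1833446/37191)*(427956 + 2*sqrt(157385)) = -6770260727*(427956 + 2*sqrt(157385))/37191 = -965791233228004/12397 - 13540521454*sqrt(157385)/37191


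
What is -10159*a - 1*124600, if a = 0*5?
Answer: -124600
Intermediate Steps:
a = 0
-10159*a - 1*124600 = -10159*0 - 1*124600 = 0 - 124600 = -124600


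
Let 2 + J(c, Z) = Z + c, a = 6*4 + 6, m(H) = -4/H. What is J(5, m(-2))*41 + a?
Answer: 235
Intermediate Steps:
a = 30 (a = 24 + 6 = 30)
J(c, Z) = -2 + Z + c (J(c, Z) = -2 + (Z + c) = -2 + Z + c)
J(5, m(-2))*41 + a = (-2 - 4/(-2) + 5)*41 + 30 = (-2 - 4*(-½) + 5)*41 + 30 = (-2 + 2 + 5)*41 + 30 = 5*41 + 30 = 205 + 30 = 235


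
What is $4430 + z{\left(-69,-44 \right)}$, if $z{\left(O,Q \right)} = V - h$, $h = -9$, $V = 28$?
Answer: $4467$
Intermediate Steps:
$z{\left(O,Q \right)} = 37$ ($z{\left(O,Q \right)} = 28 - -9 = 28 + 9 = 37$)
$4430 + z{\left(-69,-44 \right)} = 4430 + 37 = 4467$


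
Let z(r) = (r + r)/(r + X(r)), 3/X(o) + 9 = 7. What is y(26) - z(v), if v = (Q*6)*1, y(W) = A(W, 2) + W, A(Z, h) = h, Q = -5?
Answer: 548/21 ≈ 26.095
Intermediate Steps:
X(o) = -3/2 (X(o) = 3/(-9 + 7) = 3/(-2) = 3*(-½) = -3/2)
y(W) = 2 + W
v = -30 (v = -5*6*1 = -30*1 = -30)
z(r) = 2*r/(-3/2 + r) (z(r) = (r + r)/(r - 3/2) = (2*r)/(-3/2 + r) = 2*r/(-3/2 + r))
y(26) - z(v) = (2 + 26) - 4*(-30)/(-3 + 2*(-30)) = 28 - 4*(-30)/(-3 - 60) = 28 - 4*(-30)/(-63) = 28 - 4*(-30)*(-1)/63 = 28 - 1*40/21 = 28 - 40/21 = 548/21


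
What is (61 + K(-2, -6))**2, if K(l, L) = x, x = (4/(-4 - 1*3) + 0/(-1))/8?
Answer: 727609/196 ≈ 3712.3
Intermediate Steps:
x = -1/14 (x = (4/(-4 - 3) + 0*(-1))*(1/8) = (4/(-7) + 0)*(1/8) = (4*(-1/7) + 0)*(1/8) = (-4/7 + 0)*(1/8) = -4/7*1/8 = -1/14 ≈ -0.071429)
K(l, L) = -1/14
(61 + K(-2, -6))**2 = (61 - 1/14)**2 = (853/14)**2 = 727609/196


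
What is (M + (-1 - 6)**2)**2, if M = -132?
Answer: 6889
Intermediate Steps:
(M + (-1 - 6)**2)**2 = (-132 + (-1 - 6)**2)**2 = (-132 + (-7)**2)**2 = (-132 + 49)**2 = (-83)**2 = 6889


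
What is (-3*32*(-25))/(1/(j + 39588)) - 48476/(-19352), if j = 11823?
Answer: 596943415319/4838 ≈ 1.2339e+8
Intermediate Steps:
(-3*32*(-25))/(1/(j + 39588)) - 48476/(-19352) = (-3*32*(-25))/(1/(11823 + 39588)) - 48476/(-19352) = (-96*(-25))/(1/51411) - 48476*(-1/19352) = 2400/(1/51411) + 12119/4838 = 2400*51411 + 12119/4838 = 123386400 + 12119/4838 = 596943415319/4838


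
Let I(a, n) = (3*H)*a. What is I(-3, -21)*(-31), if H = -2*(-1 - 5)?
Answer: 3348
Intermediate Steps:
H = 12 (H = -2*(-6) = 12)
I(a, n) = 36*a (I(a, n) = (3*12)*a = 36*a)
I(-3, -21)*(-31) = (36*(-3))*(-31) = -108*(-31) = 3348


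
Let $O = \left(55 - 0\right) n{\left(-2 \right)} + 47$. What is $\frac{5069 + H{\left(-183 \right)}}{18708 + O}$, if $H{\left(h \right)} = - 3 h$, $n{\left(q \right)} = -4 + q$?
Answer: $\frac{5618}{18425} \approx 0.30491$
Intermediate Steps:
$O = -283$ ($O = \left(55 - 0\right) \left(-4 - 2\right) + 47 = \left(55 + 0\right) \left(-6\right) + 47 = 55 \left(-6\right) + 47 = -330 + 47 = -283$)
$\frac{5069 + H{\left(-183 \right)}}{18708 + O} = \frac{5069 - -549}{18708 - 283} = \frac{5069 + 549}{18425} = 5618 \cdot \frac{1}{18425} = \frac{5618}{18425}$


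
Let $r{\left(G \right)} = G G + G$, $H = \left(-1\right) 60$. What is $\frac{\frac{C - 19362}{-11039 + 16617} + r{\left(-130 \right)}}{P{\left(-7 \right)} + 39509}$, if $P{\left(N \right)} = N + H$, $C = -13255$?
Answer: $\frac{7193111}{16923652} \approx 0.42503$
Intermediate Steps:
$H = -60$
$r{\left(G \right)} = G + G^{2}$ ($r{\left(G \right)} = G^{2} + G = G + G^{2}$)
$P{\left(N \right)} = -60 + N$ ($P{\left(N \right)} = N - 60 = -60 + N$)
$\frac{\frac{C - 19362}{-11039 + 16617} + r{\left(-130 \right)}}{P{\left(-7 \right)} + 39509} = \frac{\frac{-13255 - 19362}{-11039 + 16617} - 130 \left(1 - 130\right)}{\left(-60 - 7\right) + 39509} = \frac{- \frac{32617}{5578} - -16770}{-67 + 39509} = \frac{\left(-32617\right) \frac{1}{5578} + 16770}{39442} = \left(- \frac{32617}{5578} + 16770\right) \frac{1}{39442} = \frac{93510443}{5578} \cdot \frac{1}{39442} = \frac{7193111}{16923652}$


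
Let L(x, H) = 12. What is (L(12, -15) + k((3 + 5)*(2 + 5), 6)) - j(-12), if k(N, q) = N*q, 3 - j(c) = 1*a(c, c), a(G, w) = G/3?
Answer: 341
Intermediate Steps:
a(G, w) = G/3 (a(G, w) = G*(⅓) = G/3)
j(c) = 3 - c/3
(L(12, -15) + k((3 + 5)*(2 + 5), 6)) - j(-12) = (12 + ((3 + 5)*(2 + 5))*6) - (3 - ⅓*(-12)) = (12 + (8*7)*6) - (3 + 4) = (12 + 56*6) - 1*7 = (12 + 336) - 7 = 348 - 7 = 341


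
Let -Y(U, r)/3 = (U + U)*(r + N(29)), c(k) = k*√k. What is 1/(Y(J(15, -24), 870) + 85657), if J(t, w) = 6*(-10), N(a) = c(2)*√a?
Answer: 398857/159056839249 - 720*√58/159056839249 ≈ 2.4732e-6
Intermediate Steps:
c(k) = k^(3/2)
N(a) = 2*√2*√a (N(a) = 2^(3/2)*√a = (2*√2)*√a = 2*√2*√a)
J(t, w) = -60
Y(U, r) = -6*U*(r + 2*√58) (Y(U, r) = -3*(U + U)*(r + 2*√2*√29) = -3*2*U*(r + 2*√58) = -6*U*(r + 2*√58))
1/(Y(J(15, -24), 870) + 85657) = 1/(-6*(-60)*(870 + 2*√58) + 85657) = 1/((313200 + 720*√58) + 85657) = 1/(398857 + 720*√58)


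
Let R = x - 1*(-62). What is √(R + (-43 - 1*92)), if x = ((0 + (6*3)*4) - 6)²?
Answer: √4283 ≈ 65.445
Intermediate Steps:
x = 4356 (x = ((0 + 18*4) - 6)² = ((0 + 72) - 6)² = (72 - 6)² = 66² = 4356)
R = 4418 (R = 4356 - 1*(-62) = 4356 + 62 = 4418)
√(R + (-43 - 1*92)) = √(4418 + (-43 - 1*92)) = √(4418 + (-43 - 92)) = √(4418 - 135) = √4283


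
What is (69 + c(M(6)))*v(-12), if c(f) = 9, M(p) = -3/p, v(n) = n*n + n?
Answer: 10296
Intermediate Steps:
v(n) = n + n² (v(n) = n² + n = n + n²)
(69 + c(M(6)))*v(-12) = (69 + 9)*(-12*(1 - 12)) = 78*(-12*(-11)) = 78*132 = 10296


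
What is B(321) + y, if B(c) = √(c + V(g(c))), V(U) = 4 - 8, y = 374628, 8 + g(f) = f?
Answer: 374628 + √317 ≈ 3.7465e+5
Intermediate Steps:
g(f) = -8 + f
V(U) = -4
B(c) = √(-4 + c) (B(c) = √(c - 4) = √(-4 + c))
B(321) + y = √(-4 + 321) + 374628 = √317 + 374628 = 374628 + √317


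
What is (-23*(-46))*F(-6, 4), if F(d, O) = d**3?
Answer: -228528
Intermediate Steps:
(-23*(-46))*F(-6, 4) = -23*(-46)*(-6)**3 = 1058*(-216) = -228528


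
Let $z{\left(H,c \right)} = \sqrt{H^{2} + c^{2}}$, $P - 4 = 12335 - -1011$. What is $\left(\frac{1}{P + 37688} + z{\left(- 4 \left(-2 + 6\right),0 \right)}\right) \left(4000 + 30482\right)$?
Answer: $\frac{14079155769}{25519} \approx 5.5171 \cdot 10^{5}$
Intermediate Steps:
$P = 13350$ ($P = 4 + \left(12335 - -1011\right) = 4 + \left(12335 + 1011\right) = 4 + 13346 = 13350$)
$\left(\frac{1}{P + 37688} + z{\left(- 4 \left(-2 + 6\right),0 \right)}\right) \left(4000 + 30482\right) = \left(\frac{1}{13350 + 37688} + \sqrt{\left(- 4 \left(-2 + 6\right)\right)^{2} + 0^{2}}\right) \left(4000 + 30482\right) = \left(\frac{1}{51038} + \sqrt{\left(\left(-4\right) 4\right)^{2} + 0}\right) 34482 = \left(\frac{1}{51038} + \sqrt{\left(-16\right)^{2} + 0}\right) 34482 = \left(\frac{1}{51038} + \sqrt{256 + 0}\right) 34482 = \left(\frac{1}{51038} + \sqrt{256}\right) 34482 = \left(\frac{1}{51038} + 16\right) 34482 = \frac{816609}{51038} \cdot 34482 = \frac{14079155769}{25519}$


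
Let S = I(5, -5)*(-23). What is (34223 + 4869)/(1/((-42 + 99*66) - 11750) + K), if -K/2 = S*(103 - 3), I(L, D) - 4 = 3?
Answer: 205545736/169307599 ≈ 1.2140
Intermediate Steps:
I(L, D) = 7 (I(L, D) = 4 + 3 = 7)
S = -161 (S = 7*(-23) = -161)
K = 32200 (K = -(-322)*(103 - 3) = -(-322)*100 = -2*(-16100) = 32200)
(34223 + 4869)/(1/((-42 + 99*66) - 11750) + K) = (34223 + 4869)/(1/((-42 + 99*66) - 11750) + 32200) = 39092/(1/((-42 + 6534) - 11750) + 32200) = 39092/(1/(6492 - 11750) + 32200) = 39092/(1/(-5258) + 32200) = 39092/(-1/5258 + 32200) = 39092/(169307599/5258) = 39092*(5258/169307599) = 205545736/169307599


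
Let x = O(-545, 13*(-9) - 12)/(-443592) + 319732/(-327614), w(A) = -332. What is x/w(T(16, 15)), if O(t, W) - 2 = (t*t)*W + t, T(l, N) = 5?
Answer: -18469165289/71798433378 ≈ -0.25724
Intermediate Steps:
O(t, W) = 2 + t + W*t**2 (O(t, W) = 2 + ((t*t)*W + t) = 2 + (t**2*W + t) = 2 + (W*t**2 + t) = 2 + (t + W*t**2) = 2 + t + W*t**2)
x = 36938330578/432520683 (x = (2 - 545 + (13*(-9) - 12)*(-545)**2)/(-443592) + 319732/(-327614) = (2 - 545 + (-117 - 12)*297025)*(-1/443592) + 319732*(-1/327614) = (2 - 545 - 129*297025)*(-1/443592) - 22838/23401 = (2 - 545 - 38316225)*(-1/443592) - 22838/23401 = -38316768*(-1/443592) - 22838/23401 = 1596532/18483 - 22838/23401 = 36938330578/432520683 ≈ 85.402)
x/w(T(16, 15)) = (36938330578/432520683)/(-332) = (36938330578/432520683)*(-1/332) = -18469165289/71798433378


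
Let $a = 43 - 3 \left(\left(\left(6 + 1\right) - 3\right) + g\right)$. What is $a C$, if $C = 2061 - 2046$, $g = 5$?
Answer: $240$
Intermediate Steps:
$C = 15$
$a = 16$ ($a = 43 - 3 \left(\left(\left(6 + 1\right) - 3\right) + 5\right) = 43 - 3 \left(\left(7 - 3\right) + 5\right) = 43 - 3 \left(4 + 5\right) = 43 - 27 = 16$)
$a C = 16 \cdot 15 = 240$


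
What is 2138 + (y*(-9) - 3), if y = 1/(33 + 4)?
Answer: 78986/37 ≈ 2134.8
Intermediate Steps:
y = 1/37 ≈ 0.027027
2138 + (y*(-9) - 3) = 2138 + ((1/37)*(-9) - 3) = 2138 + (-9/37 - 3) = 2138 - 120/37 = 78986/37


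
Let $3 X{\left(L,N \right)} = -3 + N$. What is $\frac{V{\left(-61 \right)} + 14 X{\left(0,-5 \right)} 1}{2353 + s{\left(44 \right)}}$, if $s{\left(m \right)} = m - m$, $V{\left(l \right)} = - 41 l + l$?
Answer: $\frac{7208}{7059} \approx 1.0211$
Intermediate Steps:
$X{\left(L,N \right)} = -1 + \frac{N}{3}$ ($X{\left(L,N \right)} = \frac{-3 + N}{3} = -1 + \frac{N}{3}$)
$V{\left(l \right)} = - 40 l$
$s{\left(m \right)} = 0$
$\frac{V{\left(-61 \right)} + 14 X{\left(0,-5 \right)} 1}{2353 + s{\left(44 \right)}} = \frac{\left(-40\right) \left(-61\right) + 14 \left(-1 + \frac{1}{3} \left(-5\right)\right) 1}{2353 + 0} = \frac{2440 + 14 \left(-1 - \frac{5}{3}\right) 1}{2353} = \left(2440 + 14 \left(- \frac{8}{3}\right) 1\right) \frac{1}{2353} = \left(2440 - \frac{112}{3}\right) \frac{1}{2353} = \frac{7208}{3} \cdot \frac{1}{2353} = \frac{7208}{7059}$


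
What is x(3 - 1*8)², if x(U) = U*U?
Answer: 625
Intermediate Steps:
x(U) = U²
x(3 - 1*8)² = ((3 - 1*8)²)² = ((3 - 8)²)² = ((-5)²)² = 25² = 625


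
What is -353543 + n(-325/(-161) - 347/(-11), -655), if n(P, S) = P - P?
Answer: -353543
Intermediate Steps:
n(P, S) = 0
-353543 + n(-325/(-161) - 347/(-11), -655) = -353543 + 0 = -353543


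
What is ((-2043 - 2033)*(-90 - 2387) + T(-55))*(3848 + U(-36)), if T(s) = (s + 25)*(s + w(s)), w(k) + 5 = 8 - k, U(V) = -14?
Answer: 38708685108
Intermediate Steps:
w(k) = 3 - k (w(k) = -5 + (8 - k) = 3 - k)
T(s) = 75 + 3*s (T(s) = (s + 25)*(s + (3 - s)) = (25 + s)*3 = 75 + 3*s)
((-2043 - 2033)*(-90 - 2387) + T(-55))*(3848 + U(-36)) = ((-2043 - 2033)*(-90 - 2387) + (75 + 3*(-55)))*(3848 - 14) = (-4076*(-2477) + (75 - 165))*3834 = (10096252 - 90)*3834 = 10096162*3834 = 38708685108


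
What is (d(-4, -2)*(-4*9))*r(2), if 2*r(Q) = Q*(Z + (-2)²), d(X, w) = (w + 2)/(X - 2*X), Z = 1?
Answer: 0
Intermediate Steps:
d(X, w) = -(2 + w)/X (d(X, w) = (2 + w)/((-X)) = (2 + w)*(-1/X) = -(2 + w)/X)
r(Q) = 5*Q/2 (r(Q) = (Q*(1 + (-2)²))/2 = (Q*(1 + 4))/2 = (Q*5)/2 = (5*Q)/2 = 5*Q/2)
(d(-4, -2)*(-4*9))*r(2) = (((-2 - 1*(-2))/(-4))*(-4*9))*((5/2)*2) = (-(-2 + 2)/4*(-36))*5 = (-¼*0*(-36))*5 = (0*(-36))*5 = 0*5 = 0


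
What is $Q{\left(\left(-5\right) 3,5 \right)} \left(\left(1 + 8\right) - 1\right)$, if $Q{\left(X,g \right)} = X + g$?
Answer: $-80$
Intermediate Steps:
$Q{\left(\left(-5\right) 3,5 \right)} \left(\left(1 + 8\right) - 1\right) = \left(\left(-5\right) 3 + 5\right) \left(\left(1 + 8\right) - 1\right) = \left(-15 + 5\right) \left(9 - 1\right) = \left(-10\right) 8 = -80$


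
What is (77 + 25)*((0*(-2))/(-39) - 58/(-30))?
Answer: 986/5 ≈ 197.20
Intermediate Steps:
(77 + 25)*((0*(-2))/(-39) - 58/(-30)) = 102*(0*(-1/39) - 58*(-1/30)) = 102*(0 + 29/15) = 102*(29/15) = 986/5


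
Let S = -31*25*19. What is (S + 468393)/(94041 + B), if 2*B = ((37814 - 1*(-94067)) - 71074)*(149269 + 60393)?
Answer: 226834/3187276329 ≈ 7.1169e-5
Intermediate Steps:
S = -14725 (S = -775*19 = -14725)
B = 6374458617 (B = (((37814 - 1*(-94067)) - 71074)*(149269 + 60393))/2 = (((37814 + 94067) - 71074)*209662)/2 = ((131881 - 71074)*209662)/2 = (60807*209662)/2 = (1/2)*12748917234 = 6374458617)
(S + 468393)/(94041 + B) = (-14725 + 468393)/(94041 + 6374458617) = 453668/6374552658 = 453668*(1/6374552658) = 226834/3187276329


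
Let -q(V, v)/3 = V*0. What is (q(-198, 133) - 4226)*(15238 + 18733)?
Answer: -143561446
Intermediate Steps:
q(V, v) = 0 (q(V, v) = -3*V*0 = -3*0 = 0)
(q(-198, 133) - 4226)*(15238 + 18733) = (0 - 4226)*(15238 + 18733) = -4226*33971 = -143561446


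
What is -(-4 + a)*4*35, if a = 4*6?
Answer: -2800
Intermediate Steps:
a = 24
-(-4 + a)*4*35 = -(-4 + 24)*4*35 = -20*4*35 = -1*80*35 = -80*35 = -2800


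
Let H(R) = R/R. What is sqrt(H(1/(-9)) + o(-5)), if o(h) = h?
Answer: 2*I ≈ 2.0*I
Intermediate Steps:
H(R) = 1
sqrt(H(1/(-9)) + o(-5)) = sqrt(1 - 5) = sqrt(-4) = 2*I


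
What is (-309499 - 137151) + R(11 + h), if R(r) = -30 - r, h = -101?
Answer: -446590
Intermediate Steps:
(-309499 - 137151) + R(11 + h) = (-309499 - 137151) + (-30 - (11 - 101)) = -446650 + (-30 - 1*(-90)) = -446650 + (-30 + 90) = -446650 + 60 = -446590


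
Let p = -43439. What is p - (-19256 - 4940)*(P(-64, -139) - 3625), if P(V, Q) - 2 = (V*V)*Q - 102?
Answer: -13866020963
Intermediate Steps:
P(V, Q) = -100 + Q*V**2 (P(V, Q) = 2 + ((V*V)*Q - 102) = 2 + (V**2*Q - 102) = 2 + (Q*V**2 - 102) = 2 + (-102 + Q*V**2) = -100 + Q*V**2)
p - (-19256 - 4940)*(P(-64, -139) - 3625) = -43439 - (-19256 - 4940)*((-100 - 139*(-64)**2) - 3625) = -43439 - (-24196)*((-100 - 139*4096) - 3625) = -43439 - (-24196)*((-100 - 569344) - 3625) = -43439 - (-24196)*(-569444 - 3625) = -43439 - (-24196)*(-573069) = -43439 - 1*13865977524 = -43439 - 13865977524 = -13866020963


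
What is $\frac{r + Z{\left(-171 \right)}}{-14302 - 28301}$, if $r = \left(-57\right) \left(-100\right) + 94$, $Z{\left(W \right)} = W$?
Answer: $- \frac{5623}{42603} \approx -0.13199$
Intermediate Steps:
$r = 5794$ ($r = 5700 + 94 = 5794$)
$\frac{r + Z{\left(-171 \right)}}{-14302 - 28301} = \frac{5794 - 171}{-14302 - 28301} = \frac{5623}{-42603} = 5623 \left(- \frac{1}{42603}\right) = - \frac{5623}{42603}$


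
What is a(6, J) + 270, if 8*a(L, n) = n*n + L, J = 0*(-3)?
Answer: 1083/4 ≈ 270.75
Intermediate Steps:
J = 0
a(L, n) = L/8 + n**2/8 (a(L, n) = (n*n + L)/8 = (n**2 + L)/8 = (L + n**2)/8 = L/8 + n**2/8)
a(6, J) + 270 = ((1/8)*6 + (1/8)*0**2) + 270 = (3/4 + (1/8)*0) + 270 = (3/4 + 0) + 270 = 3/4 + 270 = 1083/4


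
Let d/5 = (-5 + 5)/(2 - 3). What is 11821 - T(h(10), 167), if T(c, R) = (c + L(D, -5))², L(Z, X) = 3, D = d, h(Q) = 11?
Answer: 11625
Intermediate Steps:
d = 0 (d = 5*((-5 + 5)/(2 - 3)) = 5*(0/(-1)) = 5*(0*(-1)) = 5*0 = 0)
D = 0
T(c, R) = (3 + c)² (T(c, R) = (c + 3)² = (3 + c)²)
11821 - T(h(10), 167) = 11821 - (3 + 11)² = 11821 - 1*14² = 11821 - 1*196 = 11821 - 196 = 11625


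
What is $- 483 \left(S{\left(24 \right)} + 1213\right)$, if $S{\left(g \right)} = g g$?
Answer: $-864087$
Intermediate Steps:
$S{\left(g \right)} = g^{2}$
$- 483 \left(S{\left(24 \right)} + 1213\right) = - 483 \left(24^{2} + 1213\right) = - 483 \left(576 + 1213\right) = \left(-483\right) 1789 = -864087$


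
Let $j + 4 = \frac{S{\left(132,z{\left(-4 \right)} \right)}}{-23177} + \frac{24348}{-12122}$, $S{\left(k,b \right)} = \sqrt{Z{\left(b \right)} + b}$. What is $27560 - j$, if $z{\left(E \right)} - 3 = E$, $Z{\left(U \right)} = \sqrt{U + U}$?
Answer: $\frac{167077578}{6061} + \frac{\sqrt{-1 + i \sqrt{2}}}{23177} \approx 27566.0 + 5.0428 \cdot 10^{-5} i$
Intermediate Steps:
$Z{\left(U \right)} = \sqrt{2} \sqrt{U}$ ($Z{\left(U \right)} = \sqrt{2 U} = \sqrt{2} \sqrt{U}$)
$z{\left(E \right)} = 3 + E$
$S{\left(k,b \right)} = \sqrt{b + \sqrt{2} \sqrt{b}}$ ($S{\left(k,b \right)} = \sqrt{\sqrt{2} \sqrt{b} + b} = \sqrt{b + \sqrt{2} \sqrt{b}}$)
$j = - \frac{36418}{6061} - \frac{\sqrt{-1 + i \sqrt{2}}}{23177}$ ($j = -4 + \left(\frac{\sqrt{\left(3 - 4\right) + \sqrt{2} \sqrt{3 - 4}}}{-23177} + \frac{24348}{-12122}\right) = -4 + \left(\sqrt{-1 + \sqrt{2} \sqrt{-1}} \left(- \frac{1}{23177}\right) + 24348 \left(- \frac{1}{12122}\right)\right) = -4 - \left(\frac{12174}{6061} - \sqrt{-1 + \sqrt{2} i} \left(- \frac{1}{23177}\right)\right) = -4 - \left(\frac{12174}{6061} - \sqrt{-1 + i \sqrt{2}} \left(- \frac{1}{23177}\right)\right) = -4 - \left(\frac{12174}{6061} + \frac{\sqrt{-1 + i \sqrt{2}}}{23177}\right) = - \frac{36418}{6061} - \frac{\sqrt{-1 + i \sqrt{2}}}{23177} \approx -6.0086 - 5.0428 \cdot 10^{-5} i$)
$27560 - j = 27560 - \left(- \frac{36418}{6061} - \frac{\sqrt{-1 + i \sqrt{2}}}{23177}\right) = 27560 + \left(\frac{36418}{6061} + \frac{\sqrt{-1 + i \sqrt{2}}}{23177}\right) = \frac{167077578}{6061} + \frac{\sqrt{-1 + i \sqrt{2}}}{23177}$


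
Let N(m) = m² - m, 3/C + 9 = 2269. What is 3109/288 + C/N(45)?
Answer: 96612181/8949600 ≈ 10.795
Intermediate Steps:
C = 3/2260 (C = 3/(-9 + 2269) = 3/2260 ≈ 0.0013274)
3109/288 + C/N(45) = 3109/288 + 3/(2260*((45*(-1 + 45)))) = 3109*(1/288) + 3/(2260*((45*44))) = 3109/288 + (3/2260)/1980 = 3109/288 + (3/2260)*(1/1980) = 3109/288 + 1/1491600 = 96612181/8949600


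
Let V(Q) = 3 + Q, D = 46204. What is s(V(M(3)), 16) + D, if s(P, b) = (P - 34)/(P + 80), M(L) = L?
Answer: 1986758/43 ≈ 46204.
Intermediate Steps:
s(P, b) = (-34 + P)/(80 + P)
s(V(M(3)), 16) + D = (-34 + (3 + 3))/(80 + (3 + 3)) + 46204 = (-34 + 6)/(80 + 6) + 46204 = -28/86 + 46204 = (1/86)*(-28) + 46204 = -14/43 + 46204 = 1986758/43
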